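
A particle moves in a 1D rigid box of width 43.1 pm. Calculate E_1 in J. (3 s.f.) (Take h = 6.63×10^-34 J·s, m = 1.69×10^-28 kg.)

E_1 = 1.75×10^-19 J

For an infinite well E_n = n²h²/(8mL²), so E_1 = h²/(8mL²) = (6.63×10^-34)²/(8·1.69×10^-28·(4.31×10^-11 m)²) = 1.750×10^-19 J.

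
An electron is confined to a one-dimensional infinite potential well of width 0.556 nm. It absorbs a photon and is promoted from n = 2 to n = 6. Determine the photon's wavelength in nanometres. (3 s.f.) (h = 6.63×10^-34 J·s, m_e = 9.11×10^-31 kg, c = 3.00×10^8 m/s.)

λ = 31.9 nm

E_1 = h²/(8m_eL²) = 1.951×10^-19 J, so ΔE = (6² − 2²)E_1 = 6.243×10^-18 J.
λ = hc/ΔE = (6.63×10^-34·3.00×10^8)/6.243×10^-18 = 3.19×10^-8 m = 31.9 nm.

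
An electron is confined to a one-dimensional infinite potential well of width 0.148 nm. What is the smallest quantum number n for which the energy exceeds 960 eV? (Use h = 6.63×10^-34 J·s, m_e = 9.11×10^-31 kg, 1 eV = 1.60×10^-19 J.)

n = 8

E_1 = h²/(8m_eL²) = 2.754×10^-18 J = 17.21 eV.
Need n² > 960/17.21 = 55.78, i.e. n > 7.469.
The smallest integer satisfying this is n = 8.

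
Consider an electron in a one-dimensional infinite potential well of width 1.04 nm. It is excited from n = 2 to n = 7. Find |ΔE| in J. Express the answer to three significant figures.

E_1 = h²/(8m_eL²) = 5.570×10^-20 J.
|ΔE| = |2² − 7²|·E_1 = 45·5.570×10^-20 J = 2.51×10^-18 J.

|ΔE| = 2.51×10^-18 J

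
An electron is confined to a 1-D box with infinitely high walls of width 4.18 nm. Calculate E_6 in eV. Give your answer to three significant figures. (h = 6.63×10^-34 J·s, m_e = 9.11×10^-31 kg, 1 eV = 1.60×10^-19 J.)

E_6 = 0.777 eV

For an infinite well E_n = n²h²/(8m_eL²), so E_1 = h²/(8m_eL²) = (6.63×10^-34)²/(8·9.11×10^-31·(4.18×10^-9 m)²) = 3.452×10^-21 J.
Then E_6 = 6²·E_1 = 36·3.452×10^-21 J = 1.243×10^-19 J.
Converting, E_6 = 1.243×10^-19 J / (1.60×10^-19 J/eV) = 0.777 eV.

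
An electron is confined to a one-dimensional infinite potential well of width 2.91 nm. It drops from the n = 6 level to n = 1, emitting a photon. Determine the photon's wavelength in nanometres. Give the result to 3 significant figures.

λ = 798 nm

E_1 = h²/(8m_eL²) = 7.115×10^-21 J, so ΔE = (6² − 1²)E_1 = 2.490×10^-19 J.
λ = hc/ΔE = (6.626×10^-34·2.998×10^8)/2.490×10^-19 = 7.98×10^-7 m = 798 nm.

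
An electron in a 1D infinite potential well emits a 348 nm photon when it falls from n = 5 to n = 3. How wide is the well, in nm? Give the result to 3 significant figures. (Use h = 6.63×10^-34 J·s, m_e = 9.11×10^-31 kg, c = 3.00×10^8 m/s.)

L = 1.30 nm

The photon carries ΔE = hc/λ = 6.63×10^-34·3.00×10^8/3.48×10^-7 m = 5.716×10^-19 J.
Since ΔE = (5² − 3²)E_1, E_1 = 3.573×10^-20 J, and L = h/√(8m_eE_1) = 1.30×10^-9 m = 1.30 nm.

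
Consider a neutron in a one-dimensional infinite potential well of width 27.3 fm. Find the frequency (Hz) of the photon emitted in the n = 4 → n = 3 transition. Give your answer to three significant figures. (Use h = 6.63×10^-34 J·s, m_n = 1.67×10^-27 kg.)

f = 4.66×10^20 Hz

E_1 = h²/(8m_nL²) = 4.415×10^-14 J and ΔE = (4² − 3²)E_1 = 3.090×10^-13 J.
f = ΔE/h = 3.090×10^-13/6.63×10^-34 = 4.66×10^20 Hz.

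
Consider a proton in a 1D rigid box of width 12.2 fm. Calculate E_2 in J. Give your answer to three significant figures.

E_2 = 8.82×10^-13 J

For an infinite well E_n = n²h²/(8m_pL²), so E_1 = h²/(8m_pL²) = (6.626×10^-34)²/(8·1.673×10^-27·(1.22×10^-14 m)²) = 2.204×10^-13 J.
Then E_2 = 2²·E_1 = 4·2.204×10^-13 J = 8.82×10^-13 J.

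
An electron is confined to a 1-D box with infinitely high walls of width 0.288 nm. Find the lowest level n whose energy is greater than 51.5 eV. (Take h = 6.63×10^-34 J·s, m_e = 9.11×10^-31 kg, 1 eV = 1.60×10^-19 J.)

E_1 = h²/(8m_eL²) = 7.272×10^-19 J = 4.545 eV.
Need n² > 51.5/4.545 = 11.33, i.e. n > 3.366.
The smallest integer satisfying this is n = 4.

n = 4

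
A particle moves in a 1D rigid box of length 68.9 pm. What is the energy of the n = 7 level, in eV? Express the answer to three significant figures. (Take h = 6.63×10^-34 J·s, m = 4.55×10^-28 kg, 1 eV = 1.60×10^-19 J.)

E_7 = 7.79 eV

For an infinite well E_n = n²h²/(8mL²), so E_1 = h²/(8mL²) = (6.63×10^-34)²/(8·4.55×10^-28·(6.89×10^-11 m)²) = 2.544×10^-20 J.
Then E_7 = 7²·E_1 = 49·2.544×10^-20 J = 1.247×10^-18 J.
Converting, E_7 = 1.247×10^-18 J / (1.60×10^-19 J/eV) = 7.79 eV.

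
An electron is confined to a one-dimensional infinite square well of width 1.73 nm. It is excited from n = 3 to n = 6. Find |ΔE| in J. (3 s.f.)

E_1 = h²/(8m_eL²) = 2.013×10^-20 J.
|ΔE| = |3² − 6²|·E_1 = 27·2.013×10^-20 J = 5.44×10^-19 J.

|ΔE| = 5.44×10^-19 J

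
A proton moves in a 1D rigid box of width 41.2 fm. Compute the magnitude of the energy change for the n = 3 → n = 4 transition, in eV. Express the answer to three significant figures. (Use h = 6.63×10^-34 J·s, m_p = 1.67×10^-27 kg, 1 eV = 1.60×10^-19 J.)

|ΔE| = 8.48×10^5 eV

E_1 = h²/(8m_pL²) = 1.938×10^-14 J.
|ΔE| = |3² − 4²|·E_1 = 7·1.938×10^-14 J = 1.357×10^-13 J = 8.48×10^5 eV.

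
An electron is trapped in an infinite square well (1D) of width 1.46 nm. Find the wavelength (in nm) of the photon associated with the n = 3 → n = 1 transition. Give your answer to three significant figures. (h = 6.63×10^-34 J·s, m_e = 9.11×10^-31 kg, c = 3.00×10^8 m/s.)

E_1 = h²/(8m_eL²) = 2.830×10^-20 J, so ΔE = (3² − 1²)E_1 = 2.264×10^-19 J.
λ = hc/ΔE = (6.63×10^-34·3.00×10^8)/2.264×10^-19 = 8.79×10^-7 m = 879 nm.

λ = 879 nm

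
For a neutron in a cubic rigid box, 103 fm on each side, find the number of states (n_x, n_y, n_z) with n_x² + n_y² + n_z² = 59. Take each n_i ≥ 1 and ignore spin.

degeneracy = 9

The level has n_x² + n_y² + n_z² = 59. The ordered positive-integer solutions are (1, 3, 7), (1, 7, 3), (3, 1, 7), (3, 5, 5), (3, 7, 1), (5, 3, 5), (5, 5, 3), (7, 1, 3), (7, 3, 1).
That gives 9 states.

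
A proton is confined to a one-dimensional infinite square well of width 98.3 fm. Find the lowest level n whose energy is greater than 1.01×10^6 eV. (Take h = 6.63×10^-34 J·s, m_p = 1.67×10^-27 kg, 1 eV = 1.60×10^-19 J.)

E_1 = h²/(8m_pL²) = 3.405×10^-15 J = 2.128×10^4 eV.
Need n² > 1.01×10^6/2.128×10^4 = 47.46, i.e. n > 6.889.
The smallest integer satisfying this is n = 7.

n = 7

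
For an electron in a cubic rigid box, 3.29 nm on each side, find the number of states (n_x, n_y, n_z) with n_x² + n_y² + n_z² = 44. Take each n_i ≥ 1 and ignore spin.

The level has n_x² + n_y² + n_z² = 44. The ordered positive-integer solutions are (2, 2, 6), (2, 6, 2), (6, 2, 2).
That gives 3 states.

degeneracy = 3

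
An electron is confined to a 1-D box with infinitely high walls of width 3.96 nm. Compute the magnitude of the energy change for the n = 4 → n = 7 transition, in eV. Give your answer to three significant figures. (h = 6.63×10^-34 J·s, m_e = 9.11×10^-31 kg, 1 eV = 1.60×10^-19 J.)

|ΔE| = 0.793 eV

E_1 = h²/(8m_eL²) = 3.846×10^-21 J.
|ΔE| = |4² − 7²|·E_1 = 33·3.846×10^-21 J = 1.269×10^-19 J = 0.793 eV.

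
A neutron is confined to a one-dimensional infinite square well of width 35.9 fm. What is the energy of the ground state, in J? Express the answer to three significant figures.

For an infinite well E_n = n²h²/(8m_nL²), so E_1 = h²/(8m_nL²) = (6.626×10^-34)²/(8·1.675×10^-27·(3.59×10^-14 m)²) = 2.542×10^-14 J.

E_1 = 2.54×10^-14 J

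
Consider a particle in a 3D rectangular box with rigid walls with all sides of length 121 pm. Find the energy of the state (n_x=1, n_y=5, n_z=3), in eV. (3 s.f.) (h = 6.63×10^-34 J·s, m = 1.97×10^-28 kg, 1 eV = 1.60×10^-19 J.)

For a 3D rectangular well E = (h²/8m)·Σ n_i²/L_i² = (6.63×10^-34)²/(8·1.97×10^-28) · [1²/(121 pm)² + 5²/(121 pm)² + 3²/(121 pm)²].
Evaluating gives E = 6.668×10^-19 J = 4.17 eV.

E = 4.17 eV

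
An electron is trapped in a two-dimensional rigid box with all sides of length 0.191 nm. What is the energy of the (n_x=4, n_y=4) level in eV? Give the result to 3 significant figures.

For a 2D rectangular well E = (h²/8m_e)·Σ n_i²/L_i² = (6.626×10^-34)²/(8·9.109×10^-31) · [4²/(0.191 nm)² + 4²/(0.191 nm)²].
Evaluating gives E = 5.285×10^-17 J = 330 eV.

E = 330 eV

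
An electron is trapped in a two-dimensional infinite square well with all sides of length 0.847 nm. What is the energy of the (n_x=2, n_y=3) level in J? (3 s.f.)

E = 1.09×10^-18 J

For a 2D rectangular well E = (h²/8m_e)·Σ n_i²/L_i² = (6.626×10^-34)²/(8·9.109×10^-31) · [2²/(0.847 nm)² + 3²/(0.847 nm)²].
Evaluating gives E = 1.09×10^-18 J.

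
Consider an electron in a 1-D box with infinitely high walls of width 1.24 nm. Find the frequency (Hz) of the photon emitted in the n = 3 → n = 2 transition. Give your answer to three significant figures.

E_1 = h²/(8m_eL²) = 3.918×10^-20 J and ΔE = (3² − 2²)E_1 = 1.959×10^-19 J.
f = ΔE/h = 1.959×10^-19/6.626×10^-34 = 2.96×10^14 Hz.

f = 2.96×10^14 Hz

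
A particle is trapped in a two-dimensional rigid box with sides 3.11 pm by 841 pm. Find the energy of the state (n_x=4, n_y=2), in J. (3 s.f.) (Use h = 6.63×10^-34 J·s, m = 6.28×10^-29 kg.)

For a 2D rectangular well E = (h²/8m)·Σ n_i²/L_i² = (6.63×10^-34)²/(8·6.28×10^-29) · [4²/(3.11 pm)² + 2²/(841 pm)²].
Evaluating gives E = 1.45×10^-15 J.

E = 1.45×10^-15 J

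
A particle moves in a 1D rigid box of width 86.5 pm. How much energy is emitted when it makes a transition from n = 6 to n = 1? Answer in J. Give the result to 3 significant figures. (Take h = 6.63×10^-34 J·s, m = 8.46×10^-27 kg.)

E_1 = h²/(8mL²) = 8.680×10^-22 J.
|ΔE| = |6² − 1²|·E_1 = 35·8.680×10^-22 J = 3.04×10^-20 J.

|ΔE| = 3.04×10^-20 J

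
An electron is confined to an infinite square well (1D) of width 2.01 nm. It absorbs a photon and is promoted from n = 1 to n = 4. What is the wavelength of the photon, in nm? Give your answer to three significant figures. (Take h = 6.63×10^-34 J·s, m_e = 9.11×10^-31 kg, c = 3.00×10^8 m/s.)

λ = 888 nm

E_1 = h²/(8m_eL²) = 1.493×10^-20 J, so ΔE = (4² − 1²)E_1 = 2.239×10^-19 J.
λ = hc/ΔE = (6.63×10^-34·3.00×10^8)/2.239×10^-19 = 8.88×10^-7 m = 888 nm.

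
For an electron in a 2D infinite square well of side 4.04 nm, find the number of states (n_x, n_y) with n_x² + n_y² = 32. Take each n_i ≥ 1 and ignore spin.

The level has n_x² + n_y² = 32. The ordered positive-integer solutions are (4, 4).
That gives 1 state.

degeneracy = 1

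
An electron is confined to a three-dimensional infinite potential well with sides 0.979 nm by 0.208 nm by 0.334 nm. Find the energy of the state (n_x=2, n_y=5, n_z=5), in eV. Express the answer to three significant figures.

For a 3D rectangular well E = (h²/8m_e)·Σ n_i²/L_i² = (6.626×10^-34)²/(8·9.109×10^-31) · [2²/(0.979 nm)² + 5²/(0.208 nm)² + 5²/(0.334 nm)²].
Evaluating gives E = 4.857×10^-17 J = 303 eV.

E = 303 eV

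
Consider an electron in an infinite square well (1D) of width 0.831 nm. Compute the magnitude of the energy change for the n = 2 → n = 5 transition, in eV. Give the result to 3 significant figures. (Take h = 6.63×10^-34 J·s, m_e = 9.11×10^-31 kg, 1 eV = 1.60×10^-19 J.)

E_1 = h²/(8m_eL²) = 8.734×10^-20 J.
|ΔE| = |2² − 5²|·E_1 = 21·8.734×10^-20 J = 1.834×10^-18 J = 11.5 eV.

|ΔE| = 11.5 eV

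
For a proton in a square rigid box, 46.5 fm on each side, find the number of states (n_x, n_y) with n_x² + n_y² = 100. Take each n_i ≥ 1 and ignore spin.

degeneracy = 2

The level has n_x² + n_y² = 100. The ordered positive-integer solutions are (6, 8), (8, 6).
That gives 2 states.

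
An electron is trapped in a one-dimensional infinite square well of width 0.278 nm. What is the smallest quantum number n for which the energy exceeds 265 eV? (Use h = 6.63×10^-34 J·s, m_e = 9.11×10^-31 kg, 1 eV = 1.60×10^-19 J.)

E_1 = h²/(8m_eL²) = 7.804×10^-19 J = 4.878 eV.
Need n² > 265/4.878 = 54.33, i.e. n > 7.371.
The smallest integer satisfying this is n = 8.

n = 8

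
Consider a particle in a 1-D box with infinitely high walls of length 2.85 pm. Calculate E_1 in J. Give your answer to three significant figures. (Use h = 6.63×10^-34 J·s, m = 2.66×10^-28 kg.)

For an infinite well E_n = n²h²/(8mL²), so E_1 = h²/(8mL²) = (6.63×10^-34)²/(8·2.66×10^-28·(2.85×10^-12 m)²) = 2.543×10^-17 J.

E_1 = 2.54×10^-17 J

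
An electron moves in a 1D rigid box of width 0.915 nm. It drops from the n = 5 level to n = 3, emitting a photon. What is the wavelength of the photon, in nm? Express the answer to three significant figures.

E_1 = h²/(8m_eL²) = 7.196×10^-20 J, so ΔE = (5² − 3²)E_1 = 1.151×10^-18 J.
λ = hc/ΔE = (6.626×10^-34·2.998×10^8)/1.151×10^-18 = 1.73×10^-7 m = 173 nm.

λ = 173 nm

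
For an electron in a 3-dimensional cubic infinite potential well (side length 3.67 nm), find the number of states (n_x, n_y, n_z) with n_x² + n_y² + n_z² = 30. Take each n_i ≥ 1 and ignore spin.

The level has n_x² + n_y² + n_z² = 30. The ordered positive-integer solutions are (1, 2, 5), (1, 5, 2), (2, 1, 5), (2, 5, 1), (5, 1, 2), (5, 2, 1).
That gives 6 states.

degeneracy = 6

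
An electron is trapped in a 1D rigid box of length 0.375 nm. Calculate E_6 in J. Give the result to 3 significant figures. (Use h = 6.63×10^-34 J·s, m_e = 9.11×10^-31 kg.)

For an infinite well E_n = n²h²/(8m_eL²), so E_1 = h²/(8m_eL²) = (6.63×10^-34)²/(8·9.11×10^-31·(3.75×10^-10 m)²) = 4.289×10^-19 J.
Then E_6 = 6²·E_1 = 36·4.289×10^-19 J = 1.54×10^-17 J.

E_6 = 1.54×10^-17 J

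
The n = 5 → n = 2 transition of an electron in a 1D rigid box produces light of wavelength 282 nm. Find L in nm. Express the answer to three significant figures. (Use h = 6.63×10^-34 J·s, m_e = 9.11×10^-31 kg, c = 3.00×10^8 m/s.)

L = 1.34 nm

The photon carries ΔE = hc/λ = 6.63×10^-34·3.00×10^8/2.82×10^-7 m = 7.053×10^-19 J.
Since ΔE = (5² − 2²)E_1, E_1 = 3.359×10^-20 J, and L = h/√(8m_eE_1) = 1.34×10^-9 m = 1.34 nm.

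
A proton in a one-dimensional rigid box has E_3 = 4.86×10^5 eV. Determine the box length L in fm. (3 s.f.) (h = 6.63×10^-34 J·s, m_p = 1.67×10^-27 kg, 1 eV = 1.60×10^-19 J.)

From E_n = n²h²/(8m_pL²), L = n·h/√(8m_pE_n).
E_3 = 4.86×10^5 eV = 7.776×10^-14 J, so L = 3·6.63×10^-34/√(8·1.67×10^-27·7.776×10^-14) = 6.17×10^-14 m = 61.7 fm.

L = 61.7 fm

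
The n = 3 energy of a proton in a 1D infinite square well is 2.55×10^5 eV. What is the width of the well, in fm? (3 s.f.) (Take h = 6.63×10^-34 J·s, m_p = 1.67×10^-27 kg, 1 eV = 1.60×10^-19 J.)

L = 85.2 fm

From E_n = n²h²/(8m_pL²), L = n·h/√(8m_pE_n).
E_3 = 2.55×10^5 eV = 4.080×10^-14 J, so L = 3·6.63×10^-34/√(8·1.67×10^-27·4.080×10^-14) = 8.52×10^-14 m = 85.2 fm.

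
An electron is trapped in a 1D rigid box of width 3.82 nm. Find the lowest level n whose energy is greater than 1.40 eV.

n = 8

E_1 = h²/(8m_eL²) = 4.129×10^-21 J = 0.02577 eV.
Need n² > 1.40/0.02577 = 54.33, i.e. n > 7.371.
The smallest integer satisfying this is n = 8.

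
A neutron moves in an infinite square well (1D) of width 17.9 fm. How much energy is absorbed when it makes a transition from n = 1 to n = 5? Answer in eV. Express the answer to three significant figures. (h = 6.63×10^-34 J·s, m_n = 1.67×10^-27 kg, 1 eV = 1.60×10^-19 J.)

|ΔE| = 1.54×10^7 eV

E_1 = h²/(8m_nL²) = 1.027×10^-13 J.
|ΔE| = |1² − 5²|·E_1 = 24·1.027×10^-13 J = 2.465×10^-12 J = 1.54×10^7 eV.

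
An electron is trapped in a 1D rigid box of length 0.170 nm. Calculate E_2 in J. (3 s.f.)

E_2 = 8.34×10^-18 J

For an infinite well E_n = n²h²/(8m_eL²), so E_1 = h²/(8m_eL²) = (6.626×10^-34)²/(8·9.109×10^-31·(1.70×10^-10 m)²) = 2.085×10^-18 J.
Then E_2 = 2²·E_1 = 4·2.085×10^-18 J = 8.34×10^-18 J.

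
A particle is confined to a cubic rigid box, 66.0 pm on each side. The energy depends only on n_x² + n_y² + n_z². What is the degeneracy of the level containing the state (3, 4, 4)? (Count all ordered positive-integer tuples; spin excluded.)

degeneracy = 9

The level has n_x² + n_y² + n_z² = 41. The ordered positive-integer solutions are (1, 2, 6), (1, 6, 2), (2, 1, 6), (2, 6, 1), (3, 4, 4), (4, 3, 4), (4, 4, 3), (6, 1, 2), (6, 2, 1).
That gives 9 states.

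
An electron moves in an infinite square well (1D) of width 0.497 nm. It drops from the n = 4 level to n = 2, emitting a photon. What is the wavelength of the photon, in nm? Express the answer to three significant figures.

λ = 67.9 nm

E_1 = h²/(8m_eL²) = 2.439×10^-19 J, so ΔE = (4² − 2²)E_1 = 2.927×10^-18 J.
λ = hc/ΔE = (6.626×10^-34·2.998×10^8)/2.927×10^-18 = 6.79×10^-8 m = 67.9 nm.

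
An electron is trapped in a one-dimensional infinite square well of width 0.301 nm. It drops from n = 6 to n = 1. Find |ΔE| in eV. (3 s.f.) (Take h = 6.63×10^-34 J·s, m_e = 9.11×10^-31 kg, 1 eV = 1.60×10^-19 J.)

|ΔE| = 146 eV

E_1 = h²/(8m_eL²) = 6.657×10^-19 J.
|ΔE| = |6² − 1²|·E_1 = 35·6.657×10^-19 J = 2.330×10^-17 J = 146 eV.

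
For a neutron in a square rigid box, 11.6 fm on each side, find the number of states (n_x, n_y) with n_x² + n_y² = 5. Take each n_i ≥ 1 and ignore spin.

The level has n_x² + n_y² = 5. The ordered positive-integer solutions are (1, 2), (2, 1).
That gives 2 states.

degeneracy = 2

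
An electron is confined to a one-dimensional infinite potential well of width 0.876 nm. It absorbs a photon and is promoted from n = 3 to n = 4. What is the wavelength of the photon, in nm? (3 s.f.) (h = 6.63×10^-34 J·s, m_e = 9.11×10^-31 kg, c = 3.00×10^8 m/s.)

λ = 362 nm

E_1 = h²/(8m_eL²) = 7.860×10^-20 J, so ΔE = (4² − 3²)E_1 = 5.502×10^-19 J.
λ = hc/ΔE = (6.63×10^-34·3.00×10^8)/5.502×10^-19 = 3.62×10^-7 m = 362 nm.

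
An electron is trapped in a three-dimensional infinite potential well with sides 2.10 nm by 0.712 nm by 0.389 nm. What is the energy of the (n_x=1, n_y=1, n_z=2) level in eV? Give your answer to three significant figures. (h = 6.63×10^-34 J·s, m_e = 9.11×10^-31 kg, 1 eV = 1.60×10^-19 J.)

For a 3D rectangular well E = (h²/8m_e)·Σ n_i²/L_i² = (6.63×10^-34)²/(8·9.11×10^-31) · [1²/(2.10 nm)² + 1²/(0.712 nm)² + 2²/(0.389 nm)²].
Evaluating gives E = 1.727×10^-18 J = 10.8 eV.

E = 10.8 eV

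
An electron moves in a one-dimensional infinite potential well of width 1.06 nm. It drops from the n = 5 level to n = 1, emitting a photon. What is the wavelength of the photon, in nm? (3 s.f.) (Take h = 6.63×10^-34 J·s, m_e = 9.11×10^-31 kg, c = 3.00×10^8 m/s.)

E_1 = h²/(8m_eL²) = 5.368×10^-20 J, so ΔE = (5² − 1²)E_1 = 1.288×10^-18 J.
λ = hc/ΔE = (6.63×10^-34·3.00×10^8)/1.288×10^-18 = 1.54×10^-7 m = 154 nm.

λ = 154 nm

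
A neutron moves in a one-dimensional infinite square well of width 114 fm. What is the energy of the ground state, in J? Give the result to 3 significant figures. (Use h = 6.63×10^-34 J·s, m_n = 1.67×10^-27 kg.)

E_1 = 2.53×10^-15 J

For an infinite well E_n = n²h²/(8m_nL²), so E_1 = h²/(8m_nL²) = (6.63×10^-34)²/(8·1.67×10^-27·(1.14×10^-13 m)²) = 2.532×10^-15 J.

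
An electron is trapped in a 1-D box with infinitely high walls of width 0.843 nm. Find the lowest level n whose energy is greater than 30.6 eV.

n = 8

E_1 = h²/(8m_eL²) = 8.478×10^-20 J = 0.5292 eV.
Need n² > 30.6/0.5292 = 57.82, i.e. n > 7.604.
The smallest integer satisfying this is n = 8.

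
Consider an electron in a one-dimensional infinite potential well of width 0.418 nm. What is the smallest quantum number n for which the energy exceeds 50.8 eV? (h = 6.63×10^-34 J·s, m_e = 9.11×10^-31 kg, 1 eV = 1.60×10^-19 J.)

E_1 = h²/(8m_eL²) = 3.452×10^-19 J = 2.158 eV.
Need n² > 50.8/2.158 = 23.54, i.e. n > 4.852.
The smallest integer satisfying this is n = 5.

n = 5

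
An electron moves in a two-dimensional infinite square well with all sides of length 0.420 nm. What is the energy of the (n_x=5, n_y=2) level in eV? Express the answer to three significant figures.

E = 61.8 eV

For a 2D rectangular well E = (h²/8m_e)·Σ n_i²/L_i² = (6.626×10^-34)²/(8·9.109×10^-31) · [5²/(0.420 nm)² + 2²/(0.420 nm)²].
Evaluating gives E = 9.905×10^-18 J = 61.8 eV.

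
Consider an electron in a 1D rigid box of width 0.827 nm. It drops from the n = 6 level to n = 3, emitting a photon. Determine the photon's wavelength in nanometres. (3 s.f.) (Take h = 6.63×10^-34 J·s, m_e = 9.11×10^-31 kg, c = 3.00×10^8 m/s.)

E_1 = h²/(8m_eL²) = 8.819×10^-20 J, so ΔE = (6² − 3²)E_1 = 2.381×10^-18 J.
λ = hc/ΔE = (6.63×10^-34·3.00×10^8)/2.381×10^-18 = 8.35×10^-8 m = 83.5 nm.

λ = 83.5 nm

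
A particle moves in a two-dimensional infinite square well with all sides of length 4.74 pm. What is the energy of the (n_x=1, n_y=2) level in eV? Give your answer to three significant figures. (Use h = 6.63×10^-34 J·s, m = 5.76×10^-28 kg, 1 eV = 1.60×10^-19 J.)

E = 133 eV

For a 2D rectangular well E = (h²/8m)·Σ n_i²/L_i² = (6.63×10^-34)²/(8·5.76×10^-28) · [1²/(4.74 pm)² + 2²/(4.74 pm)²].
Evaluating gives E = 2.123×10^-17 J = 133 eV.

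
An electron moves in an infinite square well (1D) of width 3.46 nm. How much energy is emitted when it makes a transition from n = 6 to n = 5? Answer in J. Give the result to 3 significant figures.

|ΔE| = 5.54×10^-20 J

E_1 = h²/(8m_eL²) = 5.033×10^-21 J.
|ΔE| = |6² − 5²|·E_1 = 11·5.033×10^-21 J = 5.54×10^-20 J.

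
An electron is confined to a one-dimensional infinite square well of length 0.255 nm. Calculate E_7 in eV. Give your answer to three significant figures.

E_7 = 283 eV

For an infinite well E_n = n²h²/(8m_eL²), so E_1 = h²/(8m_eL²) = (6.626×10^-34)²/(8·9.109×10^-31·(2.55×10^-10 m)²) = 9.265×10^-19 J.
Then E_7 = 7²·E_1 = 49·9.265×10^-19 J = 4.540×10^-17 J.
Converting, E_7 = 4.540×10^-17 J / (1.602×10^-19 J/eV) = 283 eV.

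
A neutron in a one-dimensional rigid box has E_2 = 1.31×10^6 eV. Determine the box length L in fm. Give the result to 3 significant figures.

L = 25.0 fm

From E_n = n²h²/(8m_nL²), L = n·h/√(8m_nE_n).
E_2 = 1.31×10^6 eV = 2.099×10^-13 J, so L = 2·6.626×10^-34/√(8·1.675×10^-27·2.099×10^-13) = 2.50×10^-14 m = 25.0 fm.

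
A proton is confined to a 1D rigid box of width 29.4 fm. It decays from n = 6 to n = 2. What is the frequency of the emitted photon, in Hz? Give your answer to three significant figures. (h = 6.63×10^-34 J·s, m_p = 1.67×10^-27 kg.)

E_1 = h²/(8m_pL²) = 3.807×10^-14 J and ΔE = (6² − 2²)E_1 = 1.218×10^-12 J.
f = ΔE/h = 1.218×10^-12/6.63×10^-34 = 1.84×10^21 Hz.

f = 1.84×10^21 Hz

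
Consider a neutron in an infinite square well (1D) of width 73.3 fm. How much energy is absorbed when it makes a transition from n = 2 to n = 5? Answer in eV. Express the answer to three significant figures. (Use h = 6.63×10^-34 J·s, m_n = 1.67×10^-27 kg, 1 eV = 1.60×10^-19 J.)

|ΔE| = 8.04×10^5 eV

E_1 = h²/(8m_nL²) = 6.124×10^-15 J.
|ΔE| = |2² − 5²|·E_1 = 21·6.124×10^-15 J = 1.286×10^-13 J = 8.04×10^5 eV.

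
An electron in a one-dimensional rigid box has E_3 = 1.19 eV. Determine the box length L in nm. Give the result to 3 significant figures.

From E_n = n²h²/(8m_eL²), L = n·h/√(8m_eE_n).
E_3 = 1.19 eV = 1.906×10^-19 J, so L = 3·6.626×10^-34/√(8·9.109×10^-31·1.906×10^-19) = 1.69×10^-9 m = 1.69 nm.

L = 1.69 nm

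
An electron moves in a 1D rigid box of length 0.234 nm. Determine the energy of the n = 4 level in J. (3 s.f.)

E_4 = 1.76×10^-17 J

For an infinite well E_n = n²h²/(8m_eL²), so E_1 = h²/(8m_eL²) = (6.626×10^-34)²/(8·9.109×10^-31·(2.34×10^-10 m)²) = 1.100×10^-18 J.
Then E_4 = 4²·E_1 = 16·1.100×10^-18 J = 1.76×10^-17 J.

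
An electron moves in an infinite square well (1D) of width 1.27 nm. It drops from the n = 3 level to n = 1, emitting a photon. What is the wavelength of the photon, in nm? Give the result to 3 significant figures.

λ = 665 nm

E_1 = h²/(8m_eL²) = 3.735×10^-20 J, so ΔE = (3² − 1²)E_1 = 2.988×10^-19 J.
λ = hc/ΔE = (6.626×10^-34·2.998×10^8)/2.988×10^-19 = 6.65×10^-7 m = 665 nm.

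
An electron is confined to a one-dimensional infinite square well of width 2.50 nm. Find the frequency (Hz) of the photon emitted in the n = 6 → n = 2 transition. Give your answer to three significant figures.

E_1 = h²/(8m_eL²) = 9.640×10^-21 J and ΔE = (6² − 2²)E_1 = 3.085×10^-19 J.
f = ΔE/h = 3.085×10^-19/6.626×10^-34 = 4.66×10^14 Hz.

f = 4.66×10^14 Hz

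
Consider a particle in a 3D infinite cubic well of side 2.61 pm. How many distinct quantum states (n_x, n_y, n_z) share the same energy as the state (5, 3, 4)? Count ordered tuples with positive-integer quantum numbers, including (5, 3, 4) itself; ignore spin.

degeneracy = 6

The level has n_x² + n_y² + n_z² = 50. The ordered positive-integer solutions are (3, 4, 5), (3, 5, 4), (4, 3, 5), (4, 5, 3), (5, 3, 4), (5, 4, 3).
That gives 6 states.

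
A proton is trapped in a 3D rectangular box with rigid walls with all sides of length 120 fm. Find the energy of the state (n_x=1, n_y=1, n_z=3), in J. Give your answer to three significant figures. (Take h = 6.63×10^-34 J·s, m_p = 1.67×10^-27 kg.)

E = 2.51×10^-14 J

For a 3D rectangular well E = (h²/8m_p)·Σ n_i²/L_i² = (6.63×10^-34)²/(8·1.67×10^-27) · [1²/(120 fm)² + 1²/(120 fm)² + 3²/(120 fm)²].
Evaluating gives E = 2.51×10^-14 J.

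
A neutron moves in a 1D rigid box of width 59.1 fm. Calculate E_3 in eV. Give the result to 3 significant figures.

For an infinite well E_n = n²h²/(8m_nL²), so E_1 = h²/(8m_nL²) = (6.626×10^-34)²/(8·1.675×10^-27·(5.91×10^-14 m)²) = 9.380×10^-15 J.
Then E_3 = 3²·E_1 = 9·9.380×10^-15 J = 8.442×10^-14 J.
Converting, E_3 = 8.442×10^-14 J / (1.602×10^-19 J/eV) = 5.27×10^5 eV.

E_3 = 5.27×10^5 eV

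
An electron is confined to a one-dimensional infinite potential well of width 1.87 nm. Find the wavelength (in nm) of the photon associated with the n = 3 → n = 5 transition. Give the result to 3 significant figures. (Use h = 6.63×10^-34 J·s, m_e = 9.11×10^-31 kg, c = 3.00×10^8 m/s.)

E_1 = h²/(8m_eL²) = 1.725×10^-20 J, so ΔE = (5² − 3²)E_1 = 2.760×10^-19 J.
λ = hc/ΔE = (6.63×10^-34·3.00×10^8)/2.760×10^-19 = 7.21×10^-7 m = 721 nm.

λ = 721 nm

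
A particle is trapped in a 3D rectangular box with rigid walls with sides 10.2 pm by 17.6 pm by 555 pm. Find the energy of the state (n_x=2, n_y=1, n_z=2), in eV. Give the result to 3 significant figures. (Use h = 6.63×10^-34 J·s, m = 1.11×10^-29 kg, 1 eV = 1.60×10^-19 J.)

For a 3D rectangular well E = (h²/8m)·Σ n_i²/L_i² = (6.63×10^-34)²/(8·1.11×10^-29) · [2²/(10.2 pm)² + 1²/(17.6 pm)² + 2²/(555 pm)²].
Evaluating gives E = 2.064×10^-16 J = 1.29×10^3 eV.

E = 1.29×10^3 eV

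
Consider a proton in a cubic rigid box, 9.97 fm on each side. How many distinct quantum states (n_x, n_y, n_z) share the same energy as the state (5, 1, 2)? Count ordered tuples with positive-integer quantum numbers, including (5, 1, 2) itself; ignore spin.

degeneracy = 6

The level has n_x² + n_y² + n_z² = 30. The ordered positive-integer solutions are (1, 2, 5), (1, 5, 2), (2, 1, 5), (2, 5, 1), (5, 1, 2), (5, 2, 1).
That gives 6 states.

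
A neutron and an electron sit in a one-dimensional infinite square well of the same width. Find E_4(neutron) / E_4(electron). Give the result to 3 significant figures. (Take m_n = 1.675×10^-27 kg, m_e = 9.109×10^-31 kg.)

5.44×10^-4

E_n ∝ 1/m at fixed n and L, so the ratio is m_e/m_n = 9.109×10^-31/1.675×10^-27 = 5.44×10^-4.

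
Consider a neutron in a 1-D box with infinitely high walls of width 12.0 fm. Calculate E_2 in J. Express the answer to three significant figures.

For an infinite well E_n = n²h²/(8m_nL²), so E_1 = h²/(8m_nL²) = (6.626×10^-34)²/(8·1.675×10^-27·(1.20×10^-14 m)²) = 2.275×10^-13 J.
Then E_2 = 2²·E_1 = 4·2.275×10^-13 J = 9.10×10^-13 J.

E_2 = 9.10×10^-13 J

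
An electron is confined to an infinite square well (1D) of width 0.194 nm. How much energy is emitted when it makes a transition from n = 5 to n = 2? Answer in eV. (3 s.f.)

E_1 = h²/(8m_eL²) = 1.601×10^-18 J.
|ΔE| = |5² − 2²|·E_1 = 21·1.601×10^-18 J = 3.362×10^-17 J = 210 eV.

|ΔE| = 210 eV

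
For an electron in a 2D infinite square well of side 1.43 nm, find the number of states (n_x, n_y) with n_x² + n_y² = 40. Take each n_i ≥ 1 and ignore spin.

The level has n_x² + n_y² = 40. The ordered positive-integer solutions are (2, 6), (6, 2).
That gives 2 states.

degeneracy = 2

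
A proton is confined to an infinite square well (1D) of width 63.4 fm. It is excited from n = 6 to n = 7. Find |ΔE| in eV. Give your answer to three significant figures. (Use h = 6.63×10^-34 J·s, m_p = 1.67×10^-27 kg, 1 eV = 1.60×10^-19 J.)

E_1 = h²/(8m_pL²) = 8.185×10^-15 J.
|ΔE| = |6² − 7²|·E_1 = 13·8.185×10^-15 J = 1.064×10^-13 J = 6.65×10^5 eV.

|ΔE| = 6.65×10^5 eV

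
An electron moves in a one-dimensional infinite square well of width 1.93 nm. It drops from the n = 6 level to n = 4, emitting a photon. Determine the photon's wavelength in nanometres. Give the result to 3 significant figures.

E_1 = h²/(8m_eL²) = 1.617×10^-20 J, so ΔE = (6² − 4²)E_1 = 3.234×10^-19 J.
λ = hc/ΔE = (6.626×10^-34·2.998×10^8)/3.234×10^-19 = 6.14×10^-7 m = 614 nm.

λ = 614 nm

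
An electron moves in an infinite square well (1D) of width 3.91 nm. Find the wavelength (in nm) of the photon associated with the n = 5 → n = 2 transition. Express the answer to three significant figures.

E_1 = h²/(8m_eL²) = 3.941×10^-21 J, so ΔE = (5² − 2²)E_1 = 8.276×10^-20 J.
λ = hc/ΔE = (6.626×10^-34·2.998×10^8)/8.276×10^-20 = 2.40×10^-6 m = 2.40×10^3 nm.

λ = 2.40×10^3 nm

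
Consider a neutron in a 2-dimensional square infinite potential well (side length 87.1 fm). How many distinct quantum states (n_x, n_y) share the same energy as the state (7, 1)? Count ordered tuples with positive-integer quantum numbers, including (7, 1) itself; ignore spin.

The level has n_x² + n_y² = 50. The ordered positive-integer solutions are (1, 7), (5, 5), (7, 1).
That gives 3 states.

degeneracy = 3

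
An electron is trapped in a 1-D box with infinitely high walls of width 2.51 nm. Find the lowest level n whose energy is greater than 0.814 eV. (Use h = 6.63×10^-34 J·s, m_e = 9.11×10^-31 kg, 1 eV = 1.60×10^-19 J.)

E_1 = h²/(8m_eL²) = 9.574×10^-21 J = 0.05984 eV.
Need n² > 0.814/0.05984 = 13.60, i.e. n > 3.688.
The smallest integer satisfying this is n = 4.

n = 4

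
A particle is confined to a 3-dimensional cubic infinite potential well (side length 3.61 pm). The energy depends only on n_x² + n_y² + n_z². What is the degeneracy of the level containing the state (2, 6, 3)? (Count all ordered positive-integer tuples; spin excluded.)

The level has n_x² + n_y² + n_z² = 49. The ordered positive-integer solutions are (2, 3, 6), (2, 6, 3), (3, 2, 6), (3, 6, 2), (6, 2, 3), (6, 3, 2).
That gives 6 states.

degeneracy = 6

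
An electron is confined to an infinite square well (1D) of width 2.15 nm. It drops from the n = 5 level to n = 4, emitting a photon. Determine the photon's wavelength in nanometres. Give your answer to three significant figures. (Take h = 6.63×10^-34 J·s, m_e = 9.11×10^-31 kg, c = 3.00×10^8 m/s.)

E_1 = h²/(8m_eL²) = 1.305×10^-20 J, so ΔE = (5² − 4²)E_1 = 1.174×10^-19 J.
λ = hc/ΔE = (6.63×10^-34·3.00×10^8)/1.174×10^-19 = 1.69×10^-6 m = 1.69×10^3 nm.

λ = 1.69×10^3 nm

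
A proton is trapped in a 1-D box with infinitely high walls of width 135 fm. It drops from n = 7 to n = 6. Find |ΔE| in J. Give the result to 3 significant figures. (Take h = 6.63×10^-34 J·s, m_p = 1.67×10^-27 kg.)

E_1 = h²/(8m_pL²) = 1.805×10^-15 J.
|ΔE| = |7² − 6²|·E_1 = 13·1.805×10^-15 J = 2.35×10^-14 J.

|ΔE| = 2.35×10^-14 J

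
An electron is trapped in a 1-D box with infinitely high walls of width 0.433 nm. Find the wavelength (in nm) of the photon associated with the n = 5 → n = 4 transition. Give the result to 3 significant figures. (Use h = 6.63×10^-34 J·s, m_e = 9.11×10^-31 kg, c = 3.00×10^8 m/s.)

E_1 = h²/(8m_eL²) = 3.217×10^-19 J, so ΔE = (5² − 4²)E_1 = 2.895×10^-18 J.
λ = hc/ΔE = (6.63×10^-34·3.00×10^8)/2.895×10^-18 = 6.87×10^-8 m = 68.7 nm.

λ = 68.7 nm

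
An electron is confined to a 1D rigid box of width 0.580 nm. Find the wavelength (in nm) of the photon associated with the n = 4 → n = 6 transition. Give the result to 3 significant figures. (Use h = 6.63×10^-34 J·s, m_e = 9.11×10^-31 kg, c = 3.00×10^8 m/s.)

λ = 55.5 nm

E_1 = h²/(8m_eL²) = 1.793×10^-19 J, so ΔE = (6² − 4²)E_1 = 3.586×10^-18 J.
λ = hc/ΔE = (6.63×10^-34·3.00×10^8)/3.586×10^-18 = 5.55×10^-8 m = 55.5 nm.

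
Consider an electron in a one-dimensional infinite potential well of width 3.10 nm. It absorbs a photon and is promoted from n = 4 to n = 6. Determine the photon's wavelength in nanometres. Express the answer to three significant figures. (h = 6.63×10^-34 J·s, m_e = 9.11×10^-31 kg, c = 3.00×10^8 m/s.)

E_1 = h²/(8m_eL²) = 6.276×10^-21 J, so ΔE = (6² − 4²)E_1 = 1.255×10^-19 J.
λ = hc/ΔE = (6.63×10^-34·3.00×10^8)/1.255×10^-19 = 1.58×10^-6 m = 1.58×10^3 nm.

λ = 1.58×10^3 nm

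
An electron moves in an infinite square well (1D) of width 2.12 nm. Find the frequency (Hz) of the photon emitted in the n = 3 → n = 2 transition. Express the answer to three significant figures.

E_1 = h²/(8m_eL²) = 1.341×10^-20 J and ΔE = (3² − 2²)E_1 = 6.705×10^-20 J.
f = ΔE/h = 6.705×10^-20/6.626×10^-34 = 1.01×10^14 Hz.

f = 1.01×10^14 Hz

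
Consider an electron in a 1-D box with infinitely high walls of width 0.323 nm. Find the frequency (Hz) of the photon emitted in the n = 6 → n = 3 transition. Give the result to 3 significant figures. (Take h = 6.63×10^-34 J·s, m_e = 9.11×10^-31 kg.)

f = 2.35×10^16 Hz

E_1 = h²/(8m_eL²) = 5.781×10^-19 J and ΔE = (6² − 3²)E_1 = 1.561×10^-17 J.
f = ΔE/h = 1.561×10^-17/6.63×10^-34 = 2.35×10^16 Hz.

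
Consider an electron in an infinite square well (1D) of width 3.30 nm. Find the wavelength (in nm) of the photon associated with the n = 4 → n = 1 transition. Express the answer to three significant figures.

E_1 = h²/(8m_eL²) = 5.532×10^-21 J, so ΔE = (4² − 1²)E_1 = 8.298×10^-20 J.
λ = hc/ΔE = (6.626×10^-34·2.998×10^8)/8.298×10^-20 = 2.39×10^-6 m = 2.39×10^3 nm.

λ = 2.39×10^3 nm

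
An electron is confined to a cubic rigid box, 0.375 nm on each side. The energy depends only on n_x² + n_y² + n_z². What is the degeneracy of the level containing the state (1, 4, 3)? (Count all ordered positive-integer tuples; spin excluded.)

degeneracy = 6

The level has n_x² + n_y² + n_z² = 26. The ordered positive-integer solutions are (1, 3, 4), (1, 4, 3), (3, 1, 4), (3, 4, 1), (4, 1, 3), (4, 3, 1).
That gives 6 states.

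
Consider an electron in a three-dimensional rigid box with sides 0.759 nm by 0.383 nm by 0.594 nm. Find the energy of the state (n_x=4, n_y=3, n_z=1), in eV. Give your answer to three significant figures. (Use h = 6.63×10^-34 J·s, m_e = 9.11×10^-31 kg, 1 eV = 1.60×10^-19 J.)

E = 34.7 eV

For a 3D rectangular well E = (h²/8m_e)·Σ n_i²/L_i² = (6.63×10^-34)²/(8·9.11×10^-31) · [4²/(0.759 nm)² + 3²/(0.383 nm)² + 1²/(0.594 nm)²].
Evaluating gives E = 5.547×10^-18 J = 34.7 eV.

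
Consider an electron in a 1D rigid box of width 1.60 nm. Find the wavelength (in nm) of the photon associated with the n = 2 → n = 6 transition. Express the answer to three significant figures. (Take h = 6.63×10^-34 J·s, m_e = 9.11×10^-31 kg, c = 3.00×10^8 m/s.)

λ = 264 nm

E_1 = h²/(8m_eL²) = 2.356×10^-20 J, so ΔE = (6² − 2²)E_1 = 7.539×10^-19 J.
λ = hc/ΔE = (6.63×10^-34·3.00×10^8)/7.539×10^-19 = 2.64×10^-7 m = 264 nm.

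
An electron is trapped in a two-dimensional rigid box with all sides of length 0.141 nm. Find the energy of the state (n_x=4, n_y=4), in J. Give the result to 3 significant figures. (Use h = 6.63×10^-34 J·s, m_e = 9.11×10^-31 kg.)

For a 2D rectangular well E = (h²/8m_e)·Σ n_i²/L_i² = (6.63×10^-34)²/(8·9.11×10^-31) · [4²/(0.141 nm)² + 4²/(0.141 nm)²].
Evaluating gives E = 9.71×10^-17 J.

E = 9.71×10^-17 J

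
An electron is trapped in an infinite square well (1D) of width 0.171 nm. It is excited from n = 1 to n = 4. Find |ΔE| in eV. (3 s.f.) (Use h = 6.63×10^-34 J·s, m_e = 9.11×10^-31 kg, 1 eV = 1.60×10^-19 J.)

E_1 = h²/(8m_eL²) = 2.063×10^-18 J.
|ΔE| = |1² − 4²|·E_1 = 15·2.063×10^-18 J = 3.095×10^-17 J = 193 eV.

|ΔE| = 193 eV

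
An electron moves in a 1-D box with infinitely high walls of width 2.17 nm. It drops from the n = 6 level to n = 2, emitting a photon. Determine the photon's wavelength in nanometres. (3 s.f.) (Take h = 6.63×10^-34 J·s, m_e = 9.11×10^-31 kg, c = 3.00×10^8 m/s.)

E_1 = h²/(8m_eL²) = 1.281×10^-20 J, so ΔE = (6² − 2²)E_1 = 4.099×10^-19 J.
λ = hc/ΔE = (6.63×10^-34·3.00×10^8)/4.099×10^-19 = 4.85×10^-7 m = 485 nm.

λ = 485 nm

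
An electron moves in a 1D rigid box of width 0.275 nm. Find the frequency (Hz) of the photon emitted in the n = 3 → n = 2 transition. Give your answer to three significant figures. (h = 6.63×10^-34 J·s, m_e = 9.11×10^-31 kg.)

f = 6.01×10^15 Hz

E_1 = h²/(8m_eL²) = 7.975×10^-19 J and ΔE = (3² − 2²)E_1 = 3.987×10^-18 J.
f = ΔE/h = 3.987×10^-18/6.63×10^-34 = 6.01×10^15 Hz.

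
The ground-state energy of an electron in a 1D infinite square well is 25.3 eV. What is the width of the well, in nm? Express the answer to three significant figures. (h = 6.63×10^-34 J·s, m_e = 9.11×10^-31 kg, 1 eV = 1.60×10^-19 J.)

L = 0.122 nm

From E_n = n²h²/(8m_eL²), L = n·h/√(8m_eE_n).
E_1 = 25.3 eV = 4.048×10^-18 J, so L = 1·6.63×10^-34/√(8·9.11×10^-31·4.048×10^-18) = 1.22×10^-10 m = 0.122 nm.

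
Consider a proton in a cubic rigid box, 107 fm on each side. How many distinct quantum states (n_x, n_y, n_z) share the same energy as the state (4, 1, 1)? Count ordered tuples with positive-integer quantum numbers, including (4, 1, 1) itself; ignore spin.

The level has n_x² + n_y² + n_z² = 18. The ordered positive-integer solutions are (1, 1, 4), (1, 4, 1), (4, 1, 1).
That gives 3 states.

degeneracy = 3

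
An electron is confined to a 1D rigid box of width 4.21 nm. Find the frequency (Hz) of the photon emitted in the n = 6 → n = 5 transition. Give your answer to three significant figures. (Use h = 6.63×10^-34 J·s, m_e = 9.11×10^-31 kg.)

E_1 = h²/(8m_eL²) = 3.403×10^-21 J and ΔE = (6² − 5²)E_1 = 3.743×10^-20 J.
f = ΔE/h = 3.743×10^-20/6.63×10^-34 = 5.65×10^13 Hz.

f = 5.65×10^13 Hz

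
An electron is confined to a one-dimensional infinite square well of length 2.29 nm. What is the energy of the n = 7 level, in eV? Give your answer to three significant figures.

For an infinite well E_n = n²h²/(8m_eL²), so E_1 = h²/(8m_eL²) = (6.626×10^-34)²/(8·9.109×10^-31·(2.29×10^-9 m)²) = 1.149×10^-20 J.
Then E_7 = 7²·E_1 = 49·1.149×10^-20 J = 5.630×10^-19 J.
Converting, E_7 = 5.630×10^-19 J / (1.602×10^-19 J/eV) = 3.51 eV.

E_7 = 3.51 eV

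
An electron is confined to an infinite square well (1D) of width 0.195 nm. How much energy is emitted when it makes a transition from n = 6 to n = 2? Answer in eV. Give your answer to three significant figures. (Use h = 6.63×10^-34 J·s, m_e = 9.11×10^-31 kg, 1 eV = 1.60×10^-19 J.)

|ΔE| = 317 eV

E_1 = h²/(8m_eL²) = 1.586×10^-18 J.
|ΔE| = |6² − 2²|·E_1 = 32·1.586×10^-18 J = 5.075×10^-17 J = 317 eV.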